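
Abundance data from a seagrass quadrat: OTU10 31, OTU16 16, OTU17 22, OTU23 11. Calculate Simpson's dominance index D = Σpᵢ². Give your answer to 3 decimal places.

Total N = 31+16+22+11 = 80, so the proportions are 0.3875, 0.2, 0.275, 0.1375 (working shown to 5 dp, full precision carried).
D = 0.3875² + 0.2² + 0.275² + 0.1375² = 0.15016 + 0.04000 + 0.07563 + 0.01891 = 0.28469.
To 3 decimal places, D = 0.285.

0.285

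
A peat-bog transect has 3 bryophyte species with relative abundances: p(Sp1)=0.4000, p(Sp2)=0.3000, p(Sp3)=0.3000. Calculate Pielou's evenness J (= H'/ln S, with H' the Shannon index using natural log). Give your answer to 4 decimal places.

H' = −Σ pᵢ ln pᵢ = −((-0.366516) + (-0.361192) + (-0.361192)) = 1.088900 (working shown to 6 dp, full precision carried).
With S = 3 species, ln S = 1.098612, so J = 1.088900/1.098612 = 0.991159, i.e. 0.9912 to 4 decimal places.

0.9912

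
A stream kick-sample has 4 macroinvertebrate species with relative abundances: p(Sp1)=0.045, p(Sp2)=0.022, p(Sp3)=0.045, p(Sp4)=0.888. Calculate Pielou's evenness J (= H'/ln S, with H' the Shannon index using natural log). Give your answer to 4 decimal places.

0.3380

H' = −Σ pᵢ ln pᵢ = −((-0.139549) + (-0.083968) + (-0.139549) + (-0.105480)) = 0.468546 (working shown to 6 dp, full precision carried).
With S = 4 species, ln S = 1.386294, so J = 0.468546/1.386294 = 0.337984, i.e. 0.3380 to 4 decimal places.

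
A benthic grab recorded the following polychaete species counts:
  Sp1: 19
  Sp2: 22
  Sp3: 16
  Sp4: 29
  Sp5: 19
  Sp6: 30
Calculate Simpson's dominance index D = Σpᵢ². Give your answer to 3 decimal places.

0.176

Total N = 19+22+16+29+19+30 = 135, so the proportions are 0.14074, 0.16296, 0.11852, 0.21481, 0.14074, 0.22222 (working shown to 5 dp, full precision carried).
D = 0.14074² + 0.16296² + 0.11852² + 0.21481² + 0.14074² + 0.22222² = 0.01981 + 0.02656 + 0.01405 + 0.04615 + 0.01981 + 0.04938 = 0.17575.
To 3 decimal places, D = 0.176.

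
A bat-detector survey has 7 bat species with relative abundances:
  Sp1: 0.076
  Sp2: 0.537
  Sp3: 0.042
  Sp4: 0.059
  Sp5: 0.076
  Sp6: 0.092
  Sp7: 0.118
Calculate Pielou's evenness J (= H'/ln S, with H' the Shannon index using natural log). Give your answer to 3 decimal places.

0.770

H' = −Σ pᵢ ln pᵢ = −((-0.19585) + (-0.33388) + (-0.13314) + (-0.16698) + (-0.19585) + (-0.21951) + (-0.25217)) = 1.49740 (working shown to 5 dp, full precision carried).
With S = 7 species, ln S = 1.94591, so J = 1.49740/1.94591 = 0.76951, i.e. 0.770 to 3 decimal places.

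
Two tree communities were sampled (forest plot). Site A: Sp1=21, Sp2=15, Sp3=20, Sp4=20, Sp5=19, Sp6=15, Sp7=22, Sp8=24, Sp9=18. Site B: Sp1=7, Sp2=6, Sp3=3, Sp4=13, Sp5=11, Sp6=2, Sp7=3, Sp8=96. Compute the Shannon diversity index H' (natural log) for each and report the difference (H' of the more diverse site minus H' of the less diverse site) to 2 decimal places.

1.00

Site A: N=174, proportions 0.1207, 0.0862, 0.1149, 0.1149, 0.1092, 0.0862, 0.1264, 0.1379, 0.1034, giving H' = 2.1863 (working shown to 4 dp, full precision carried).
Site B: N=141, proportions 0.0496, 0.0426, 0.0213, 0.0922, 0.078, 0.0142, 0.0213, 0.6809, giving H' = 1.1881.
Difference = |2.1863 − 1.1881| = 0.9982, i.e. 1.00 to 2 decimal places.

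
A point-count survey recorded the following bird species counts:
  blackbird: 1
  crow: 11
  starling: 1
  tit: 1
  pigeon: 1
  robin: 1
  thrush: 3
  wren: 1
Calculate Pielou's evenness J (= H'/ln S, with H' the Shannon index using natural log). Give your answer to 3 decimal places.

Total N = 1+11+1+1+1+1+3+1 = 20, so the proportions are 0.05, 0.55, 0.05, 0.05, 0.05, 0.05, 0.15, 0.05 (working shown to 5 dp, full precision carried).
H' = −Σ pᵢ ln pᵢ = −((-0.14979) + (-0.32881) + (-0.14979) + (-0.14979) + (-0.14979) + (-0.14979) + (-0.28457) + (-0.14979)) = 1.51210.
With S = 8 species, ln S = 2.07944, so J = 1.51210/2.07944 = 0.72717, i.e. 0.727 to 3 decimal places.

0.727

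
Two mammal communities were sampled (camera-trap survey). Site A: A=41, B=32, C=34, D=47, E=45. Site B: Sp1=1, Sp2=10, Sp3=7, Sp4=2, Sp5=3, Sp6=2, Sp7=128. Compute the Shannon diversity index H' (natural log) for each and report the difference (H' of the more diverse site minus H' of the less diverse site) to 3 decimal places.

0.906

Site A: N=199, proportions 0.20603, 0.160804, 0.170854, 0.236181, 0.226131, giving H' = 1.598265 (working shown to 6 dp, full precision carried).
Site B: N=153, proportions 0.006536, 0.065359, 0.045752, 0.013072, 0.019608, 0.013072, 0.836601, giving H' = 0.692036.
Difference = |1.598265 − 0.692036| = 0.906229, i.e. 0.906 to 3 decimal places.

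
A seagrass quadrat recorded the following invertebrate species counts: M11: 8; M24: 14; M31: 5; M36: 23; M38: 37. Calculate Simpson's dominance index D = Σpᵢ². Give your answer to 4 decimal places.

0.2884

Total N = 8+14+5+23+37 = 87, so the proportions are 0.091954, 0.16092, 0.057471, 0.264368, 0.425287 (working shown to 6 dp, full precision carried).
D = 0.091954² + 0.16092² + 0.057471² + 0.264368² + 0.425287² = 0.008456 + 0.025895 + 0.003303 + 0.069890 + 0.180869 = 0.288413.
To 4 decimal places, D = 0.2884.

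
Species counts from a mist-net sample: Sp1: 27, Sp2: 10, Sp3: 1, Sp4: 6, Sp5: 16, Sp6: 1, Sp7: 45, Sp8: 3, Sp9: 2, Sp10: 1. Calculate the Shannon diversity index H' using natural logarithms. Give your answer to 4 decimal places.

Total N = 27+10+1+6+16+1+45+3+2+1 = 112, so the proportions are 0.241071, 0.089286, 0.008929, 0.053571, 0.142857, 0.008929, 0.401786, 0.026786, 0.017857, 0.008929 (working shown to 6 dp, full precision carried).
Each pᵢ ln pᵢ term: 0.241071×(-1.422662)=-0.342963, 0.089286×(-2.415914)=-0.215707, 0.008929×(-4.718499)=-0.042129, 0.053571×(-2.926739)=-0.156790, 0.142857×(-1.945910)=-0.277987, 0.008929×(-4.718499)=-0.042129, 0.401786×(-0.911836)=-0.366363, 0.026786×(-3.619887)=-0.096961, 0.017857×(-4.025352)=-0.071881, 0.008929×(-4.718499)=-0.042129.
Sum = -1.655040, so H' = 1.6550.

1.6550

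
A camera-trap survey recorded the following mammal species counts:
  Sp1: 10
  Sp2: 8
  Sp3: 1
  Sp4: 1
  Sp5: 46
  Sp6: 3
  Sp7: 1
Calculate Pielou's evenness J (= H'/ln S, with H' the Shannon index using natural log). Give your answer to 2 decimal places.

Total N = 10+8+1+1+46+3+1 = 70, so the proportions are 0.14286, 0.11429, 0.01429, 0.01429, 0.65714, 0.04286, 0.01429 (working shown to 5 dp, full precision carried).
H' = −Σ pᵢ ln pᵢ = −((-0.27799) + (-0.24789) + (-0.06069) + (-0.06069) + (-0.27590) + (-0.13499) + (-0.06069)) = 1.11886.
With S = 7 species, ln S = 1.94591, so J = 1.11886/1.94591 = 0.57498, i.e. 0.57 to 2 decimal places.

0.57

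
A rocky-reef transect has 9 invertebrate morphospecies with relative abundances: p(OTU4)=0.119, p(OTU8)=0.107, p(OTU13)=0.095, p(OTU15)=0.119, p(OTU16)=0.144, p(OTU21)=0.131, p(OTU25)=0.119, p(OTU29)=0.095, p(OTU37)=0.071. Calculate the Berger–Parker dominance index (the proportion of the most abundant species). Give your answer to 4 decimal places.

The largest proportion is 0.144, i.e. d = 0.1440 to 4 decimal places.

0.1440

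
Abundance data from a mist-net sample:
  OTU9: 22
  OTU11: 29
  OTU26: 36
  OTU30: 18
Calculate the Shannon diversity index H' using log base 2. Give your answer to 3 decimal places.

1.951

Total N = 22+29+36+18 = 105, so the proportions are 0.20952, 0.27619, 0.34286, 0.17143 (working shown to 5 dp, full precision carried).
Each pᵢ log₂ pᵢ term: 0.20952×(-2.25481)=-0.47244, 0.27619×(-1.85626)=-0.51268, 0.34286×(-1.54432)=-0.52948, 0.17143×(-2.54432)=-0.43617.
Sum = -1.95077, so H' = 1.951.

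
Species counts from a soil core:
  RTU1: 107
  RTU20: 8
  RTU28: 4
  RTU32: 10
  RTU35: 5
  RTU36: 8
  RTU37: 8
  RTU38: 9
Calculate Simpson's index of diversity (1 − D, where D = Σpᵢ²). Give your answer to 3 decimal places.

0.531

Total N = 107+8+4+10+5+8+8+9 = 159, so the proportions are 0.67296, 0.05031, 0.02516, 0.06289, 0.03145, 0.05031, 0.05031, 0.0566 (working shown to 5 dp, full precision carried).
D = 0.67296² + 0.05031² + 0.02516² + 0.06289² + 0.03145² + 0.05031² + 0.05031² + 0.0566² = 0.45287 + 0.00253 + 0.00063 + 0.00396 + 0.00099 + 0.00253 + 0.00253 + 0.00320 = 0.46925.
So 1 − D = 0.53075, i.e. 0.531 to 3 decimal places.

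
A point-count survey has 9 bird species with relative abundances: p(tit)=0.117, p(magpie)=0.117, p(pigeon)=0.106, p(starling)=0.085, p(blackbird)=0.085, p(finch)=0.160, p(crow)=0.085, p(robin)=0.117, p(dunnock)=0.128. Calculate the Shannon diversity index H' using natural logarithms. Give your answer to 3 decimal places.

2.176

Each pᵢ ln pᵢ term (working shown to 5 dp, full precision carried): 0.117×(-2.14558)=-0.25103, 0.117×(-2.14558)=-0.25103, 0.106×(-2.24432)=-0.23790, 0.085×(-2.46510)=-0.20953, 0.085×(-2.46510)=-0.20953, 0.16×(-1.83258)=-0.29321, 0.085×(-2.46510)=-0.20953, 0.117×(-2.14558)=-0.25103, 0.128×(-2.05573)=-0.26313.
Sum = -2.17594, so H' = 2.176.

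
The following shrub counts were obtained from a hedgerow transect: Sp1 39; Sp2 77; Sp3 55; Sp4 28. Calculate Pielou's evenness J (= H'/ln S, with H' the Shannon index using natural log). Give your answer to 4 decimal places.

0.9508

Total N = 39+77+55+28 = 199, so the proportions are 0.19598, 0.386935, 0.276382, 0.140704 (working shown to 6 dp, full precision carried).
H' = −Σ pᵢ ln pᵢ = −((-0.319397) + (-0.367394) + (-0.355419) + (-0.275934)) = 1.318144.
With S = 4 species, ln S = 1.386294, so J = 1.318144/1.386294 = 0.950840, i.e. 0.9508 to 4 decimal places.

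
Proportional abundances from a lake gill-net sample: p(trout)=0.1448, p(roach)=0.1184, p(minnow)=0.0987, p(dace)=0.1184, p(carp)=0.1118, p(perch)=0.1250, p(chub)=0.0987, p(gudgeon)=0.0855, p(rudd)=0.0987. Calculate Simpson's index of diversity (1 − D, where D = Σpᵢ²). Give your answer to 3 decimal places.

0.886

D = 0.1448² + 0.1184² + 0.0987² + 0.1184² + 0.1118² + 0.125² + 0.0987² + 0.0855² + 0.0987² = 0.02097 + 0.01402 + 0.00974 + 0.01402 + 0.01250 + 0.01562 + 0.00974 + 0.00731 + 0.00974 = 0.11366 (working shown to 5 dp, full precision carried).
So 1 − D = 0.88634, i.e. 0.886 to 3 decimal places.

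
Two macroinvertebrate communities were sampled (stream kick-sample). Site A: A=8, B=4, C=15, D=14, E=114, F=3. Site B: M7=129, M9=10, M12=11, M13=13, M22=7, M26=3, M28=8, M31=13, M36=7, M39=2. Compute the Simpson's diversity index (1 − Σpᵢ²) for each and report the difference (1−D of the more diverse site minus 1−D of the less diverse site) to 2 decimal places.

Site A: N=158, proportions 0.0506, 0.0253, 0.0949, 0.0886, 0.7215, 0.019, giving 1−D = 0.4590 (working shown to 4 dp, full precision carried).
Site B: N=203, proportions 0.6355, 0.0493, 0.0542, 0.064, 0.0345, 0.0148, 0.0394, 0.064, 0.0345, 0.0099, giving 1−D = 0.5784.
Difference = |0.4590 − 0.5784| = 0.1194, i.e. 0.12 to 2 decimal places.

0.12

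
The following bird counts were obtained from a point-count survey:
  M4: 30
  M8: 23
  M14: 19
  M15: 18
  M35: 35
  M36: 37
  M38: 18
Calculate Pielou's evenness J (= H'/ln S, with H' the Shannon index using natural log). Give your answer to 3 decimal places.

Total N = 30+23+19+18+35+37+18 = 180, so the proportions are 0.16667, 0.12778, 0.10556, 0.1, 0.19444, 0.20556, 0.1 (working shown to 5 dp, full precision carried).
H' = −Σ pᵢ ln pᵢ = −((-0.29863) + (-0.26290) + (-0.23734) + (-0.23026) + (-0.31842) + (-0.32520) + (-0.23026)) = 1.90301.
With S = 7 species, ln S = 1.94591, so J = 1.90301/1.94591 = 0.97795, i.e. 0.978 to 3 decimal places.

0.978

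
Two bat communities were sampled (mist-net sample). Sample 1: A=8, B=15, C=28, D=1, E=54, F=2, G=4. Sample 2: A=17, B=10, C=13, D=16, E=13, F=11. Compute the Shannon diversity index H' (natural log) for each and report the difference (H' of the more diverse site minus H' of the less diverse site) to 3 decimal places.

Sample 1: N=112, proportions 0.07143, 0.13393, 0.25, 0.00893, 0.48214, 0.01786, 0.03571, giving H' = 1.38908 (working shown to 5 dp, full precision carried).
Sample 2: N=80, proportions 0.2125, 0.125, 0.1625, 0.2, 0.1625, 0.1375, giving H' = 1.77431.
Difference = |1.38908 − 1.77431| = 0.38523, i.e. 0.385 to 3 decimal places.

0.385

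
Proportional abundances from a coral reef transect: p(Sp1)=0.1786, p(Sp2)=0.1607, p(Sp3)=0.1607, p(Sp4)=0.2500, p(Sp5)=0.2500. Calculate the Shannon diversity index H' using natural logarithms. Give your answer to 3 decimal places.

Each pᵢ ln pᵢ term (working shown to 5 dp, full precision carried): 0.1786×(-1.72261)=-0.30766, 0.1607×(-1.82822)=-0.29379, 0.1607×(-1.82822)=-0.29379, 0.25×(-1.38629)=-0.34657, 0.25×(-1.38629)=-0.34657.
Sum = -1.58839, so H' = 1.588.

1.588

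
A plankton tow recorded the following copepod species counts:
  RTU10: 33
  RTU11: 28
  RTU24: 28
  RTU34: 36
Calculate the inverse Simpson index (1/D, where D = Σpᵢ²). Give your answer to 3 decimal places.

Total N = 33+28+28+36 = 125, so the proportions are 0.264, 0.224, 0.224, 0.288 (working shown to 7 dp, full precision carried).
D = 0.264² + 0.224² + 0.224² + 0.288² = 0.0696960 + 0.0501760 + 0.0501760 + 0.0829440 = 0.2529920.
So 1/D = 3.95269, i.e. 3.953 to 3 decimal places.

3.953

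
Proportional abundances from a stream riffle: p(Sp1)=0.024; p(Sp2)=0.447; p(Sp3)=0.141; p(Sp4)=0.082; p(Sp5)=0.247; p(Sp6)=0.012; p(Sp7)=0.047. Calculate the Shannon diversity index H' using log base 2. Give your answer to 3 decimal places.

2.125

Each pᵢ log₂ pᵢ term (working shown to 5 dp, full precision carried): 0.024×(-5.38082)=-0.12914, 0.447×(-1.16165)=-0.51926, 0.141×(-2.82623)=-0.39850, 0.082×(-3.60823)=-0.29588, 0.247×(-2.01742)=-0.49830, 0.012×(-6.38082)=-0.07657, 0.047×(-4.41120)=-0.20733.
Sum = -2.12497, so H' = 2.125.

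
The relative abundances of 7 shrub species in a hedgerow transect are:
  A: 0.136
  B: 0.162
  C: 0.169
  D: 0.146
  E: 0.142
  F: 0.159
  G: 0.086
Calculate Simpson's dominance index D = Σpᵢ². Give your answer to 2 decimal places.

D = 0.136² + 0.162² + 0.169² + 0.146² + 0.142² + 0.159² + 0.086² = 0.0185 + 0.0262 + 0.0286 + 0.0213 + 0.0202 + 0.0253 + 0.0074 = 0.1475 (working shown to 4 dp, full precision carried).
To 2 decimal places, D = 0.15.

0.15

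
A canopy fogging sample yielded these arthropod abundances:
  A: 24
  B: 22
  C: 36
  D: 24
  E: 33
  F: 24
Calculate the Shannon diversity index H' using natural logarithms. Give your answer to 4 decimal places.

Total N = 24+22+36+24+33+24 = 163, so the proportions are 0.147239, 0.134969, 0.220859, 0.147239, 0.202454, 0.147239 (working shown to 6 dp, full precision carried).
Each pᵢ ln pᵢ term: 0.147239×(-1.915696)=-0.282066, 0.134969×(-2.002708)=-0.270304, 0.220859×(-1.510231)=-0.333548, 0.147239×(-1.915696)=-0.282066, 0.202454×(-1.597243)=-0.323368, 0.147239×(-1.915696)=-0.282066.
Sum = -1.773417, so H' = 1.7734.

1.7734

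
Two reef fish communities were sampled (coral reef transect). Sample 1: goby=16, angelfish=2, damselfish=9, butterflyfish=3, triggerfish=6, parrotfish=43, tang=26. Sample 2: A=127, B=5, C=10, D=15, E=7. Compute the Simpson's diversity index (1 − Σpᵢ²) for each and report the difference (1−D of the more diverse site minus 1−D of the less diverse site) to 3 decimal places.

0.350

Sample 1: N=105, proportions 0.15238, 0.01905, 0.08571, 0.02857, 0.05714, 0.40952, 0.24762, giving 1−D = 0.73596 (working shown to 5 dp, full precision carried).
Sample 2: N=164, proportions 0.77439, 0.03049, 0.06098, 0.09146, 0.04268, giving 1−D = 0.38548.
Difference = |0.73596 − 0.38548| = 0.35048, i.e. 0.350 to 3 decimal places.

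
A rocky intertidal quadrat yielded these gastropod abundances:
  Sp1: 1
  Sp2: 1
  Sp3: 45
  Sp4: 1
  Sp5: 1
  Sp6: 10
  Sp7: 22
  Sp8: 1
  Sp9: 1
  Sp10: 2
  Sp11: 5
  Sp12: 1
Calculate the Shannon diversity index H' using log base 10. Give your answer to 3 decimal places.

Total N = 1+1+45+1+1+10+22+1+1+2+5+1 = 91, so the proportions are 0.01099, 0.01099, 0.49451, 0.01099, 0.01099, 0.10989, 0.24176, 0.01099, 0.01099, 0.02198, 0.05495, 0.01099 (working shown to 5 dp, full precision carried).
Each pᵢ log₁₀ pᵢ term: 0.01099×(-1.95904)=-0.02153, 0.01099×(-1.95904)=-0.02153, 0.49451×(-0.30583)=-0.15123, 0.01099×(-1.95904)=-0.02153, 0.01099×(-1.95904)=-0.02153, 0.10989×(-0.95904)=-0.10539, 0.24176×(-0.61662)=-0.14907, 0.01099×(-1.95904)=-0.02153, 0.01099×(-1.95904)=-0.02153, 0.02198×(-1.65801)=-0.03644, 0.05495×(-1.26007)=-0.06923, 0.01099×(-1.95904)=-0.02153.
Sum = -0.66207, so H' = 0.662.

0.662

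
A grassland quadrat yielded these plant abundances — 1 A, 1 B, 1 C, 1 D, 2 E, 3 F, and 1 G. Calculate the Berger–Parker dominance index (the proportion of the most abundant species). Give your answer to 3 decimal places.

Total N = 1+1+1+1+2+3+1 = 10, so the proportions are 0.1, 0.1, 0.1, 0.1, 0.2, 0.3, 0.1 (working shown to 5 dp, full precision carried).
The largest proportion is 0.3, i.e. d = 0.300 to 3 decimal places.

0.300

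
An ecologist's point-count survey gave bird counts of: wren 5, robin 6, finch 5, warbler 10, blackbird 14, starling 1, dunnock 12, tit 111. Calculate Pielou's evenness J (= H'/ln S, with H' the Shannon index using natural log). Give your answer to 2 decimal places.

0.58

Total N = 5+6+5+10+14+1+12+111 = 164, so the proportions are 0.0305, 0.0366, 0.0305, 0.061, 0.0854, 0.0061, 0.0732, 0.6768 (working shown to 4 dp, full precision carried).
H' = −Σ pᵢ ln pᵢ = −((-0.1064) + (-0.1210) + (-0.1064) + (-0.1706) + (-0.2101) + (-0.0311) + (-0.1913) + (-0.2642)) = 1.2011.
With S = 8 species, ln S = 2.0794, so J = 1.2011/2.0794 = 0.5776, i.e. 0.58 to 2 decimal places.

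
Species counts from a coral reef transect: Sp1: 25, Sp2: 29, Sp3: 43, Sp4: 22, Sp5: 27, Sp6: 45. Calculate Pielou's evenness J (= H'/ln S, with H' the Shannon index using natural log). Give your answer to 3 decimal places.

Total N = 25+29+43+22+27+45 = 191, so the proportions are 0.13089, 0.15183, 0.22513, 0.11518, 0.14136, 0.2356 (working shown to 5 dp, full precision carried).
H' = −Σ pᵢ ln pᵢ = −((-0.26615) + (-0.28620) + (-0.33569) + (-0.24894) + (-0.27656) + (-0.34059)) = 1.75413.
With S = 6 species, ln S = 1.79176, so J = 1.75413/1.79176 = 0.97900, i.e. 0.979 to 3 decimal places.

0.979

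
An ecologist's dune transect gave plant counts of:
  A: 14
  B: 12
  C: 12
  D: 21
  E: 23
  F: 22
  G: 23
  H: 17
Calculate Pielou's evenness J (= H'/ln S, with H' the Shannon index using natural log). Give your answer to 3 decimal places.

Total N = 14+12+12+21+23+22+23+17 = 144, so the proportions are 0.09722, 0.08333, 0.08333, 0.14583, 0.15972, 0.15278, 0.15972, 0.11806 (working shown to 5 dp, full precision carried).
H' = −Σ pᵢ ln pᵢ = −((-0.22660) + (-0.20708) + (-0.20708) + (-0.28077) + (-0.29298) + (-0.28703) + (-0.29298) + (-0.25224)) = 2.04676.
With S = 8 species, ln S = 2.07944, so J = 2.04676/2.07944 = 0.98428, i.e. 0.984 to 3 decimal places.

0.984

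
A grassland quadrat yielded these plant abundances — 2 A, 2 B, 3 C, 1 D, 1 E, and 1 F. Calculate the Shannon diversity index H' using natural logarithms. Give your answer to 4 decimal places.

1.6957

Total N = 2+2+3+1+1+1 = 10, so the proportions are 0.2, 0.2, 0.3, 0.1, 0.1, 0.1 (working shown to 6 dp, full precision carried).
Each pᵢ ln pᵢ term: 0.2×(-1.609438)=-0.321888, 0.2×(-1.609438)=-0.321888, 0.3×(-1.203973)=-0.361192, 0.1×(-2.302585)=-0.230259, 0.1×(-2.302585)=-0.230259, 0.1×(-2.302585)=-0.230259.
Sum = -1.695743, so H' = 1.6957.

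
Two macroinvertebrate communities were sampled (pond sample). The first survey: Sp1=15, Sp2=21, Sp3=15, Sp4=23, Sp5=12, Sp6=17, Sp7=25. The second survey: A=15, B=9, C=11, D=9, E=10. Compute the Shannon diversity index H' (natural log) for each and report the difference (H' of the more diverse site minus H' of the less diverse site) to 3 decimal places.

0.327

The first survey: N=128, proportions 0.117188, 0.164062, 0.117188, 0.179688, 0.09375, 0.132812, 0.195312, giving H' = 1.916497 (working shown to 6 dp, full precision carried).
The second survey: N=54, proportions 0.277778, 0.166667, 0.203704, 0.166667, 0.185185, giving H' = 1.589475.
Difference = |1.916497 − 1.589475| = 0.327022, i.e. 0.327 to 3 decimal places.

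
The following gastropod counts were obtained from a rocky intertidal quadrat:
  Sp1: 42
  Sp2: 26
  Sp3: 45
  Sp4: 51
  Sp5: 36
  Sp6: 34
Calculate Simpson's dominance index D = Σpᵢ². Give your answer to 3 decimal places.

Total N = 42+26+45+51+36+34 = 234, so the proportions are 0.17949, 0.11111, 0.19231, 0.21795, 0.15385, 0.1453 (working shown to 5 dp, full precision carried).
D = 0.17949² + 0.11111² + 0.19231² + 0.21795² + 0.15385² + 0.1453² = 0.03222 + 0.01235 + 0.03698 + 0.04750 + 0.02367 + 0.02111 = 0.17383.
To 3 decimal places, D = 0.174.

0.174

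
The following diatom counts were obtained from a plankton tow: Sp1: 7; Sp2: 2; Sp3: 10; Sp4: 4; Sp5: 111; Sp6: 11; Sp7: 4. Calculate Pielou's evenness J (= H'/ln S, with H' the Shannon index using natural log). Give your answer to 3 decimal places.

0.508

Total N = 7+2+10+4+111+11+4 = 149, so the proportions are 0.04698, 0.01342, 0.06711, 0.02685, 0.74497, 0.07383, 0.02685 (working shown to 5 dp, full precision carried).
H' = −Σ pᵢ ln pᵢ = −((-0.14367) + (-0.05786) + (-0.18130) + (-0.09712) + (-0.21933) + (-0.19239) + (-0.09712)) = 0.98879.
With S = 7 species, ln S = 1.94591, so J = 0.98879/1.94591 = 0.50814, i.e. 0.508 to 3 decimal places.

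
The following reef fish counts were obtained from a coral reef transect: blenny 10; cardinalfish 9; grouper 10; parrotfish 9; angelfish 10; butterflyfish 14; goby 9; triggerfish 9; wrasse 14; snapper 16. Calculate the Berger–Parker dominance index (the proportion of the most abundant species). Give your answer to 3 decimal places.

0.145

Total N = 10+9+10+9+10+14+9+9+14+16 = 110, so the proportions are 0.09091, 0.08182, 0.09091, 0.08182, 0.09091, 0.12727, 0.08182, 0.08182, 0.12727, 0.14545 (working shown to 5 dp, full precision carried).
The largest proportion is 0.14545, i.e. d = 0.145 to 3 decimal places.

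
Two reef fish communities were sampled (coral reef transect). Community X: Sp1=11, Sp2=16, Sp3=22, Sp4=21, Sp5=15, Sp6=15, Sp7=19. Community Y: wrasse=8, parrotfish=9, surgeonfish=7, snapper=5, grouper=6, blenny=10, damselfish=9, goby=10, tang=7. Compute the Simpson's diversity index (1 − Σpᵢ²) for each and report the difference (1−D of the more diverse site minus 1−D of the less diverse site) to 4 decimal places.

0.0332

Community X: N=119, proportions 0.092437, 0.1344538, 0.1848739, 0.1764706, 0.1260504, 0.1260504, 0.1596639, giving 1−D = 0.8507874 (working shown to 7 dp, full precision carried).
Community Y: N=71, proportions 0.1126761, 0.1267606, 0.0985915, 0.0704225, 0.084507, 0.1408451, 0.1267606, 0.1408451, 0.0985915, giving 1−D = 0.8839516.
Difference = |0.8507874 − 0.8839516| = 0.0331642, i.e. 0.0332 to 4 decimal places.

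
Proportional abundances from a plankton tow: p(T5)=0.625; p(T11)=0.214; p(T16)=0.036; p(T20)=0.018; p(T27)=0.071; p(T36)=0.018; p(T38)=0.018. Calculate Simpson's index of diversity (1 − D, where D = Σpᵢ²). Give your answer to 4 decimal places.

0.5563

D = 0.625² + 0.214² + 0.036² + 0.018² + 0.071² + 0.018² + 0.018² = 0.390625 + 0.045796 + 0.001296 + 0.000324 + 0.005041 + 0.000324 + 0.000324 = 0.443730 (working shown to 6 dp, full precision carried).
So 1 − D = 0.556270, i.e. 0.5563 to 4 decimal places.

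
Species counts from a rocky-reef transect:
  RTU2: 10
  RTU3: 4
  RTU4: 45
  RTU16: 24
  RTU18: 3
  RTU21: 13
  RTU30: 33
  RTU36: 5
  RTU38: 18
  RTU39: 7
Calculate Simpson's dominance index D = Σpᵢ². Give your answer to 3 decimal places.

0.167

Total N = 10+4+45+24+3+13+33+5+18+7 = 162, so the proportions are 0.06173, 0.02469, 0.27778, 0.14815, 0.01852, 0.08025, 0.2037, 0.03086, 0.11111, 0.04321 (working shown to 5 dp, full precision carried).
D = 0.06173² + 0.02469² + 0.27778² + 0.14815² + 0.01852² + 0.08025² + 0.2037² + 0.03086² + 0.11111² + 0.04321² = 0.00381 + 0.00061 + 0.07716 + 0.02195 + 0.00034 + 0.00644 + 0.04150 + 0.00095 + 0.01235 + 0.00187 = 0.16697.
To 3 decimal places, D = 0.167.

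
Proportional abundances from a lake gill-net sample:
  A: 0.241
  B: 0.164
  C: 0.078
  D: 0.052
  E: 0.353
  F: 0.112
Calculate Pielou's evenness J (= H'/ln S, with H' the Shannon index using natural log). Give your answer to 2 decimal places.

0.90

H' = −Σ pᵢ ln pᵢ = −((-0.3429) + (-0.2965) + (-0.1990) + (-0.1537) + (-0.3676) + (-0.2452)) = 1.6049 (working shown to 4 dp, full precision carried).
With S = 6 species, ln S = 1.7918, so J = 1.6049/1.7918 = 0.8957, i.e. 0.90 to 2 decimal places.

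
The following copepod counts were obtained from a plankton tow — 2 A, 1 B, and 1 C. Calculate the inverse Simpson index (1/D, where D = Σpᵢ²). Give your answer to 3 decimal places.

2.667

Total N = 2+1+1 = 4, so the proportions are 0.5, 0.25, 0.25 (working shown to 6 dp, full precision carried).
D = 0.5² + 0.25² + 0.25² = 0.250000 + 0.062500 + 0.062500 = 0.375000.
So 1/D = 2.66667, i.e. 2.667 to 3 decimal places.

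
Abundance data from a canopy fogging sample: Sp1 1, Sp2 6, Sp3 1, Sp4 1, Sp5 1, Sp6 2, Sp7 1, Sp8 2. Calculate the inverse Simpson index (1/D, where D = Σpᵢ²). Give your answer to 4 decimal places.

4.5918

Total N = 1+6+1+1+1+2+1+2 = 15, so the proportions are 0.06666667, 0.4, 0.06666667, 0.06666667, 0.06666667, 0.13333333, 0.06666667, 0.13333333 (working shown to 8 dp, full precision carried).
D = 0.06666667² + 0.4² + 0.06666667² + 0.06666667² + 0.06666667² + 0.13333333² + 0.06666667² + 0.13333333² = 0.00444444 + 0.16000000 + 0.00444444 + 0.00444444 + 0.00444444 + 0.01777778 + 0.00444444 + 0.01777778 = 0.21777778.
So 1/D = 4.591837, i.e. 4.5918 to 4 decimal places.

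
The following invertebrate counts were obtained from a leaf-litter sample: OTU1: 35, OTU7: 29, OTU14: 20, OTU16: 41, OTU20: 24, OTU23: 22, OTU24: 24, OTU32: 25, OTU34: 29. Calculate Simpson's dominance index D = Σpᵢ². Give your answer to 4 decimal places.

0.1169

Total N = 35+29+20+41+24+22+24+25+29 = 249, so the proportions are 0.140562, 0.116466, 0.080321, 0.164659, 0.096386, 0.088353, 0.096386, 0.100402, 0.116466 (working shown to 6 dp, full precision carried).
D = 0.140562² + 0.116466² + 0.080321² + 0.164659² + 0.096386² + 0.088353² + 0.096386² + 0.100402² + 0.116466² = 0.019758 + 0.013564 + 0.006452 + 0.027112 + 0.009290 + 0.007806 + 0.009290 + 0.010080 + 0.013564 = 0.116917.
To 4 decimal places, D = 0.1169.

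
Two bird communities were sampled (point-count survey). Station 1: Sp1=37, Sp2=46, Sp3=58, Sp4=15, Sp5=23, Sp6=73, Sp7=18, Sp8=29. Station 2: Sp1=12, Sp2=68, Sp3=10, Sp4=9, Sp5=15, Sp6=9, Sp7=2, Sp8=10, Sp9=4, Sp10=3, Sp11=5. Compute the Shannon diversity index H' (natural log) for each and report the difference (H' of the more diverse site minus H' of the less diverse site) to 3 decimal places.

Station 1: N=299, proportions 0.123746, 0.153846, 0.19398, 0.050167, 0.076923, 0.244147, 0.060201, 0.09699, giving H' = 1.951794 (working shown to 6 dp, full precision carried).
Station 2: N=147, proportions 0.081633, 0.462585, 0.068027, 0.061224, 0.102041, 0.061224, 0.013605, 0.068027, 0.027211, 0.020408, 0.034014, giving H' = 1.852729.
Difference = |1.951794 − 1.852729| = 0.099065, i.e. 0.099 to 3 decimal places.

0.099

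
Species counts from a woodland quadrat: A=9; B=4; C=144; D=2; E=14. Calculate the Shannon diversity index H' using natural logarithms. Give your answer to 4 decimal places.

0.6486

Total N = 9+4+144+2+14 = 173, so the proportions are 0.052023, 0.023121, 0.83237, 0.011561, 0.080925 (working shown to 6 dp, full precision carried).
Each pᵢ ln pᵢ term: 0.052023×(-2.956067)=-0.153784, 0.023121×(-3.766997)=-0.087098, 0.83237×(-0.183478)=-0.152722, 0.011561×(-4.460144)=-0.051562, 0.080925×(-2.514234)=-0.203464.
Sum = -0.648630, so H' = 0.6486.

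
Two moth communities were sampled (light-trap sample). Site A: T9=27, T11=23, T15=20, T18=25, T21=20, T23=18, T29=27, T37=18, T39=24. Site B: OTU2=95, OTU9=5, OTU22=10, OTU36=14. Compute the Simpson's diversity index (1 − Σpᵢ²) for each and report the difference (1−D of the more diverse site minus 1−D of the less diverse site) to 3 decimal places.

0.494

Site A: N=202, proportions 0.13366, 0.11386, 0.09901, 0.12376, 0.09901, 0.08911, 0.13366, 0.08911, 0.11881, giving 1−D = 0.88638 (working shown to 5 dp, full precision carried).
Site B: N=124, proportions 0.76613, 0.04032, 0.08065, 0.1129, giving 1−D = 0.39217.
Difference = |0.88638 − 0.39217| = 0.49421, i.e. 0.494 to 3 decimal places.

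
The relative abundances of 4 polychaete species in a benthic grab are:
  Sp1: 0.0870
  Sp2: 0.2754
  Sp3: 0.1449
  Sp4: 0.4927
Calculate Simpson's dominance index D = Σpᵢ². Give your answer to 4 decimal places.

D = 0.087² + 0.2754² + 0.1449² + 0.4927² = 0.007569 + 0.075845 + 0.020996 + 0.242753 = 0.347163 (working shown to 6 dp, full precision carried).
To 4 decimal places, D = 0.3472.

0.3472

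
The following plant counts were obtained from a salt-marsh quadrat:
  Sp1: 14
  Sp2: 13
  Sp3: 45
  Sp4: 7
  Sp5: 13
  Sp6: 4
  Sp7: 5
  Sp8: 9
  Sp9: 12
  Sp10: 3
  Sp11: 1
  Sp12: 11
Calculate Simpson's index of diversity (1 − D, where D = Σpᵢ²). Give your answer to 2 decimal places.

Total N = 14+13+45+7+13+4+5+9+12+3+1+11 = 137, so the proportions are 0.1022, 0.0949, 0.3285, 0.0511, 0.0949, 0.0292, 0.0365, 0.0657, 0.0876, 0.0219, 0.0073, 0.0803 (working shown to 4 dp, full precision carried).
D = 0.1022² + 0.0949² + 0.3285² + 0.0511² + 0.0949² + 0.0292² + 0.0365² + 0.0657² + 0.0876² + 0.0219² + 0.0073² + 0.0803² = 0.0104 + 0.0090 + 0.1079 + 0.0026 + 0.0090 + 0.0009 + 0.0013 + 0.0043 + 0.0077 + 0.0005 + 0.0001 + 0.0064 = 0.1601.
So 1 − D = 0.8399, i.e. 0.84 to 2 decimal places.

0.84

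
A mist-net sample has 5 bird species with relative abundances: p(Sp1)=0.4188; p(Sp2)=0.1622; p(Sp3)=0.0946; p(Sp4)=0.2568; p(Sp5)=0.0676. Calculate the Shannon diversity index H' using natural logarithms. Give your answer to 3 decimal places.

1.414

Each pᵢ ln pᵢ term (working shown to 5 dp, full precision carried): 0.4188×(-0.87036)=-0.36451, 0.1622×(-1.81893)=-0.29503, 0.0946×(-2.35810)=-0.22308, 0.2568×(-1.35946)=-0.34911, 0.0676×(-2.69415)=-0.18212.
Sum = -1.41385, so H' = 1.414.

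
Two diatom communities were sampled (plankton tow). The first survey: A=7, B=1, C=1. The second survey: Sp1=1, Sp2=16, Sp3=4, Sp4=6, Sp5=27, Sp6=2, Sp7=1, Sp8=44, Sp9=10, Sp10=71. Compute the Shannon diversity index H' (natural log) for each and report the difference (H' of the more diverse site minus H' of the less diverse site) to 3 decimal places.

The first survey: N=9, proportions 0.77778, 0.11111, 0.11111, giving H' = 0.68374 (working shown to 5 dp, full precision carried).
The second survey: N=182, proportions 0.00549, 0.08791, 0.02198, 0.03297, 0.14835, 0.01099, 0.00549, 0.24176, 0.05495, 0.39011, giving H' = 1.66988.
Difference = |0.68374 − 1.66988| = 0.98614, i.e. 0.986 to 3 decimal places.

0.986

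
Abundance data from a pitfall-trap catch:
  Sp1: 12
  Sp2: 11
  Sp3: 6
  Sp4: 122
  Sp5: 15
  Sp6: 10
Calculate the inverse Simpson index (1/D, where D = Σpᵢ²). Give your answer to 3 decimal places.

1.997

Total N = 12+11+6+122+15+10 = 176, so the proportions are 0.068182, 0.0625, 0.034091, 0.693182, 0.085227, 0.056818 (working shown to 6 dp, full precision carried).
D = 0.068182² + 0.0625² + 0.034091² + 0.693182² + 0.085227² + 0.056818² = 0.004649 + 0.003906 + 0.001162 + 0.480501 + 0.007264 + 0.003228 = 0.500710.
So 1/D = 1.99716, i.e. 1.997 to 3 decimal places.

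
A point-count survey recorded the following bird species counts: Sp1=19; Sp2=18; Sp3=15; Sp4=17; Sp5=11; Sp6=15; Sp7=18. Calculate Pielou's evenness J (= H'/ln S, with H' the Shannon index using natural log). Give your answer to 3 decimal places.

0.993

Total N = 19+18+15+17+11+15+18 = 113, so the proportions are 0.16814, 0.15929, 0.13274, 0.15044, 0.09735, 0.13274, 0.15929 (working shown to 5 dp, full precision carried).
H' = −Σ pᵢ ln pᵢ = −((-0.29979) + (-0.29262) + (-0.26805) + (-0.28496) + (-0.22676) + (-0.26805) + (-0.29262)) = 1.93287.
With S = 7 species, ln S = 1.94591, so J = 1.93287/1.94591 = 0.99330, i.e. 0.993 to 3 decimal places.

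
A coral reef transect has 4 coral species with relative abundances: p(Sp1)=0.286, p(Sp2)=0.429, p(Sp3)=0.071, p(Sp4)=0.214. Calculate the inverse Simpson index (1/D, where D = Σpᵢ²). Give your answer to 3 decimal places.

3.158

D = 0.286² + 0.429² + 0.071² + 0.214² = 0.081796 + 0.184041 + 0.005041 + 0.045796 = 0.316674 (working shown to 6 dp, full precision carried).
So 1/D = 3.15782, i.e. 3.158 to 3 decimal places.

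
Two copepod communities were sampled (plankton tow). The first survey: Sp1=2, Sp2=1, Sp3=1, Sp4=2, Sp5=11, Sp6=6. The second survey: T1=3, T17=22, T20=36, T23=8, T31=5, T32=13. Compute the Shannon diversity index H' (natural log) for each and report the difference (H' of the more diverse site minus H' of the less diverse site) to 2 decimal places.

0.10

The first survey: N=23, proportions 0.087, 0.0435, 0.0435, 0.087, 0.4783, 0.2609, giving H' = 1.4007 (working shown to 4 dp, full precision carried).
The second survey: N=87, proportions 0.0345, 0.2529, 0.4138, 0.092, 0.0575, 0.1494, giving H' = 1.4966.
Difference = |1.4007 − 1.4966| = 0.0959, i.e. 0.10 to 2 decimal places.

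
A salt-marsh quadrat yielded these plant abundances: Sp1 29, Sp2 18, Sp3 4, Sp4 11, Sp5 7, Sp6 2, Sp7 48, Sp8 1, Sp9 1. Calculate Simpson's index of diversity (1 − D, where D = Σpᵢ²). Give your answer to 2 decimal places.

0.75

Total N = 29+18+4+11+7+2+48+1+1 = 121, so the proportions are 0.2397, 0.1488, 0.0331, 0.0909, 0.0579, 0.0165, 0.3967, 0.0083, 0.0083 (working shown to 4 dp, full precision carried).
D = 0.2397² + 0.1488² + 0.0331² + 0.0909² + 0.0579² + 0.0165² + 0.3967² + 0.0083² + 0.0083² = 0.0574 + 0.0221 + 0.0011 + 0.0083 + 0.0033 + 0.0003 + 0.1574 + 0.0001 + 0.0001 = 0.2501.
So 1 − D = 0.7499, i.e. 0.75 to 2 decimal places.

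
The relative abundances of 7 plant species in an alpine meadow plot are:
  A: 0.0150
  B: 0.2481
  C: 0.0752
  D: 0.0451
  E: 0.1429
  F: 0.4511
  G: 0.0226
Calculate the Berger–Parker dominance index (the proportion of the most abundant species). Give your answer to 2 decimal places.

The largest proportion is 0.4511, i.e. d = 0.45 to 2 decimal places.

0.45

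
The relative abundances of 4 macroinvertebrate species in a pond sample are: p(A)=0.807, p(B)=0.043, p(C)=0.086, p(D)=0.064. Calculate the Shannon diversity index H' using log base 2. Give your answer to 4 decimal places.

1.0031

Each pᵢ log₂ pᵢ term (working shown to 6 dp, full precision carried): 0.807×(-0.309359)=-0.249653, 0.043×(-4.539520)=-0.195199, 0.086×(-3.539520)=-0.304399, 0.064×(-3.965784)=-0.253810.
Sum = -1.003061, so H' = 1.0031.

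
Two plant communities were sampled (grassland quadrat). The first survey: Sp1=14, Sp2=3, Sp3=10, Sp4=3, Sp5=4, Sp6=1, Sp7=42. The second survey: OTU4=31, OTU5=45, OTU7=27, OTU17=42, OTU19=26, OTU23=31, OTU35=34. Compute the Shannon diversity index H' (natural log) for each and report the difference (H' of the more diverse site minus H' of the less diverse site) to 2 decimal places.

0.56

The first survey: N=77, proportions 0.1818, 0.039, 0.1299, 0.039, 0.0519, 0.013, 0.5455, giving H' = 1.3686 (working shown to 4 dp, full precision carried).
The second survey: N=236, proportions 0.1314, 0.1907, 0.1144, 0.178, 0.1102, 0.1314, 0.1441, giving H' = 1.9266.
Difference = |1.3686 − 1.9266| = 0.5580, i.e. 0.56 to 2 decimal places.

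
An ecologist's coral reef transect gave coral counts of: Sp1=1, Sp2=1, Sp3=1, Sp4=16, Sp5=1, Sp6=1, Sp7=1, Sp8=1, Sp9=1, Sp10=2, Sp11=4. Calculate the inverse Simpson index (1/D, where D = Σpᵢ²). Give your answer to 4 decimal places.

Total N = 1+1+1+16+1+1+1+1+1+2+4 = 30, so the proportions are 0.03333333, 0.03333333, 0.03333333, 0.53333333, 0.03333333, 0.03333333, 0.03333333, 0.03333333, 0.03333333, 0.06666667, 0.13333333 (working shown to 8 dp, full precision carried).
D = 0.03333333² + 0.03333333² + 0.03333333² + 0.53333333² + 0.03333333² + 0.03333333² + 0.03333333² + 0.03333333² + 0.03333333² + 0.06666667² + 0.13333333² = 0.00111111 + 0.00111111 + 0.00111111 + 0.28444444 + 0.00111111 + 0.00111111 + 0.00111111 + 0.00111111 + 0.00111111 + 0.00444444 + 0.01777778 = 0.31555556.
So 1/D = 3.169014, i.e. 3.1690 to 4 decimal places.

3.1690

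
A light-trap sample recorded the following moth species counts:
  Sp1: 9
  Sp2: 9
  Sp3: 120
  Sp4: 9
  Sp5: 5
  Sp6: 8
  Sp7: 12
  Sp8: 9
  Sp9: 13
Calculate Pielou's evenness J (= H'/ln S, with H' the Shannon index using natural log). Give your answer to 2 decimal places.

0.66

Total N = 9+9+120+9+5+8+12+9+13 = 194, so the proportions are 0.0464, 0.0464, 0.6186, 0.0464, 0.0258, 0.0412, 0.0619, 0.0464, 0.067 (working shown to 4 dp, full precision carried).
H' = −Σ pᵢ ln pᵢ = −((-0.1425) + (-0.1425) + (-0.2971) + (-0.1425) + (-0.0943) + (-0.1315) + (-0.1721) + (-0.1425) + (-0.1811)) = 1.4460.
With S = 9 species, ln S = 2.1972, so J = 1.4460/2.1972 = 0.6581, i.e. 0.66 to 2 decimal places.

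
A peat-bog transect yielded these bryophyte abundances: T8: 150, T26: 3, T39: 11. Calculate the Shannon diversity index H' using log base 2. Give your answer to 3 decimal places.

0.485

Total N = 150+3+11 = 164, so the proportions are 0.91463, 0.01829, 0.06707 (working shown to 5 dp, full precision carried).
Each pᵢ log₂ pᵢ term: 0.91463×(-0.12873)=-0.11774, 0.01829×(-5.77259)=-0.10560, 0.06707×(-3.89812)=-0.26146.
Sum = -0.48480, so H' = 0.485.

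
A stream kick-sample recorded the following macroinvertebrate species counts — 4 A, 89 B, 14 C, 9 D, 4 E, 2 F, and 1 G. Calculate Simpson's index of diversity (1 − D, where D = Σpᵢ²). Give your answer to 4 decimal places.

0.4557

Total N = 4+89+14+9+4+2+1 = 123, so the proportions are 0.03252, 0.723577, 0.113821, 0.073171, 0.03252, 0.01626, 0.00813 (working shown to 6 dp, full precision carried).
D = 0.03252² + 0.723577² + 0.113821² + 0.073171² + 0.03252² + 0.01626² + 0.00813² = 0.001058 + 0.523564 + 0.012955 + 0.005354 + 0.001058 + 0.000264 + 0.000066 = 0.544319.
So 1 − D = 0.455681, i.e. 0.4557 to 4 decimal places.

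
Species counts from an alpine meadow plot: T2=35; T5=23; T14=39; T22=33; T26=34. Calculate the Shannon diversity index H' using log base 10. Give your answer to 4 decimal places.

0.6929

Total N = 35+23+39+33+34 = 164, so the proportions are 0.213415, 0.140244, 0.237805, 0.20122, 0.207317 (working shown to 6 dp, full precision carried).
Each pᵢ log₁₀ pᵢ term: 0.213415×(-0.670776)=-0.143153, 0.140244×(-0.853116)=-0.119644, 0.237805×(-0.623779)=-0.148338, 0.20122×(-0.696330)=-0.140115, 0.207317×(-0.683365)=-0.141673.
Sum = -0.692924, so H' = 0.6929.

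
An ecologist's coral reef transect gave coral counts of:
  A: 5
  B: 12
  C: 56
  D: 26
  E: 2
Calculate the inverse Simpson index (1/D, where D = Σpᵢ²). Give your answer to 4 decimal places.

Total N = 5+12+56+26+2 = 101, so the proportions are 0.049505, 0.1188119, 0.5544554, 0.2574257, 0.019802 (working shown to 7 dp, full precision carried).
D = 0.049505² + 0.1188119² + 0.5544554² + 0.2574257² + 0.019802² = 0.0024507 + 0.0141163 + 0.3074208 + 0.0662680 + 0.0003921 = 0.3906480.
So 1/D = 2.559849, i.e. 2.5598 to 4 decimal places.

2.5598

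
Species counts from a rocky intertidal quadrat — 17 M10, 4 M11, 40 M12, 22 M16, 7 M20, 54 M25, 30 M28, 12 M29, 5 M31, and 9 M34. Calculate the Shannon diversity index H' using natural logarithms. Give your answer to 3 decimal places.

Total N = 17+4+40+22+7+54+30+12+5+9 = 200, so the proportions are 0.085, 0.02, 0.2, 0.11, 0.035, 0.27, 0.15, 0.06, 0.025, 0.045 (working shown to 5 dp, full precision carried).
Each pᵢ ln pᵢ term: 0.085×(-2.46510)=-0.20953, 0.02×(-3.91202)=-0.07824, 0.2×(-1.60944)=-0.32189, 0.11×(-2.20727)=-0.24280, 0.035×(-3.35241)=-0.11733, 0.27×(-1.30933)=-0.35352, 0.15×(-1.89712)=-0.28457, 0.06×(-2.81341)=-0.16880, 0.025×(-3.68888)=-0.09222, 0.045×(-3.10109)=-0.13955.
Sum = -2.00846, so H' = 2.008.

2.008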